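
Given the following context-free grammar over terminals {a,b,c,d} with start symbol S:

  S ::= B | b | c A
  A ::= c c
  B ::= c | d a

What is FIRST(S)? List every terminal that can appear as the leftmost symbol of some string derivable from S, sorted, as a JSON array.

FIRST sets, iterate to fixpoint:
iter 1:
  A via A→c c: +{c}
  B via B→c: +{c}
  B via B→d a: +{d}
  S via S→B: +{c,d}
  S via S→b: +{b}
  S: {b,c,d}  A: {c}  B: {c,d}
iter 2: (no change)
  S: {b,c,d}  A: {c}  B: {c,d}

FIRST(S) = ["b", "c", "d"]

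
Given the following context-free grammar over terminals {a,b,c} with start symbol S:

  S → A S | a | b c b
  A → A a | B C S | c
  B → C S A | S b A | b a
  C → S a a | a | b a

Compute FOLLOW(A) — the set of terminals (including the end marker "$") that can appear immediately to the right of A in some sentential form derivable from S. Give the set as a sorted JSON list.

Compute FIRST by fixpoint:
iter 1:
  A via A→c: +{c}
  B via B→b a: +{b}
  C via C→a: +{a}
  C via C→b a: +{b}
  S via S→A S: +{c}
  S via S→a: +{a}
  S via S→b c b: +{b}
  FIRST(S)={a,b,c}  FIRST(A)={c}  FIRST(B)={b}  FIRST(C)={a,b}
iter 2:
  A via A→B C S: +{b}
  B via B→C S A: +{a}
  B via B→S b A: +{c}
  C via C→S a a: +{c}
  FIRST(S)={a,b,c}  FIRST(A)={b,c}  FIRST(B)={a,b,c}  FIRST(C)={a,b,c}
iter 3:
  A via A→B C S: +{a}
  FIRST(S)={a,b,c}  FIRST(A)={a,b,c}  FIRST(B)={a,b,c}  FIRST(C)={a,b,c}
iter 4: (stable)
  FIRST(S)={a,b,c}  FIRST(A)={a,b,c}  FIRST(B)={a,b,c}  FIRST(C)={a,b,c}

Compute FOLLOW by fixpoint:
initialize: $ ∈ FOLLOW(S)
round 1:
  A→A a: FOLLOW(A) ⊇ FIRST(a) = {a}; new: +{a}
  A→B C S: FOLLOW(B) ⊇ FIRST(C) = {a,b,c}; new: +{a,b,c}
  A→B C S: FOLLOW(C) ⊇ FIRST(S) = {a,b,c}; new: +{a,b,c}
  A→B C S: FOLLOW(S) ⊇ FOLLOW(A) ⊇ {a}; new: +{a}
  B→C S A: FOLLOW(S) ⊇ FIRST(A) = {a,b,c}; new: +{b,c}
  B→C S A: FOLLOW(A) ⊇ FOLLOW(B) ⊇ {a,b,c}; new: +{b,c}
  S: {$,a,b,c}  A: {a,b,c}  B: {a,b,c}  C: {a,b,c}
round 2: done
  S: {$,a,b,c}  A: {a,b,c}  B: {a,b,c}  C: {a,b,c}

FOLLOW(A) = ["a", "b", "c"]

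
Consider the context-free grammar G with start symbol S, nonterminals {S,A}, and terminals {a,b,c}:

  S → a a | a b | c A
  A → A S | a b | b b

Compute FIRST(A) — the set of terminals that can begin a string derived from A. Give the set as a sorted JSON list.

FIRST sets, iterate to fixpoint:
round 1:
  A via A→a b: +{a}
  A via A→b b: +{b}
  S via S→a a: +{a}
  S via S→c A: +{c}
  S: {a,c}  A: {a,b}
round 2: — fixpoint
  S: {a,c}  A: {a,b}

FIRST(A) = ["a", "b"]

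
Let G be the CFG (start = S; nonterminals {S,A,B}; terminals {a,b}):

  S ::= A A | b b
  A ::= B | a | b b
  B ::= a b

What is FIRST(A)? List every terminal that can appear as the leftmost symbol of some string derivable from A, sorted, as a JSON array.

FIRST iteration:
iter 1:
  A via A→a: +{a}
  A via A→b b: +{b}
  B via B→a b: +{a}
  S via S→A A: +{a,b}
  FIRST[S]={a,b}  FIRST[A]={a,b}  FIRST[B]={a}
iter 2: done
  FIRST[S]={a,b}  FIRST[A]={a,b}  FIRST[B]={a}

FIRST(A) = ["a", "b"]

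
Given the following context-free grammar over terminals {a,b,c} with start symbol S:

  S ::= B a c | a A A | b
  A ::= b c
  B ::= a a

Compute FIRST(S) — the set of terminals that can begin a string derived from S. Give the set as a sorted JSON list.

Compute FIRST by fixpoint:
round 1:
  A via A→b c: +{b}
  B via B→a a: +{a}
  S via S→B a c: +{a}
  S via S→b: +{b}
  S: {a,b}  A: {b}  B: {a}
round 2: (no change)
  S: {a,b}  A: {b}  B: {a}

FIRST(S) = ["a", "b"]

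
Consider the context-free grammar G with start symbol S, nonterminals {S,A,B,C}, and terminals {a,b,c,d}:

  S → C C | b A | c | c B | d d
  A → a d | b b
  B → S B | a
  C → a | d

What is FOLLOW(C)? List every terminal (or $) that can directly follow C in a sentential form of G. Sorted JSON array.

FIRST iteration:
iter 1:
  A via A→a d: +{a}
  A via A→b b: +{b}
  B via B→a: +{a}
  C via C→a: +{a}
  C via C→d: +{d}
  S via S→C C: +{a,d}
  S via S→b A: +{b}
  S via S→c: +{c}
  S: {a,b,c,d}  A: {a,b}  B: {a}  C: {a,d}
iter 2:
  B via B→S B: +{b,c,d}
  S: {a,b,c,d}  A: {a,b}  B: {a,b,c,d}  C: {a,d}
iter 3: — fixpoint
  S: {a,b,c,d}  A: {a,b}  B: {a,b,c,d}  C: {a,d}

FOLLOW sets:
FOLLOW(S) := {$}
[1]
  B→S B: FOLLOW(S) ⊇ FIRST(B) = {a,b,c,d}; new: +{a,b,c,d}
  S→C C: FOLLOW(C) ⊇ FIRST(C) = {a,d}; new: +{a,d}
  S→C C: FOLLOW(C) ⊇ FOLLOW(S) ⊇ {$,a,b,c,d}; new: +{$,b,c}
  S→b A: FOLLOW(A) ⊇ FOLLOW(S) ⊇ {$,a,b,c,d}; new: +{$,a,b,c,d}
  S→c B: FOLLOW(B) ⊇ FOLLOW(S) ⊇ {$,a,b,c,d}; new: +{$,a,b,c,d}
  S: {$,a,b,c,d}  A: {$,a,b,c,d}  B: {$,a,b,c,d}  C: {$,a,b,c,d}
[2] done
  S: {$,a,b,c,d}  A: {$,a,b,c,d}  B: {$,a,b,c,d}  C: {$,a,b,c,d}

FOLLOW(C) = ["$", "a", "b", "c", "d"]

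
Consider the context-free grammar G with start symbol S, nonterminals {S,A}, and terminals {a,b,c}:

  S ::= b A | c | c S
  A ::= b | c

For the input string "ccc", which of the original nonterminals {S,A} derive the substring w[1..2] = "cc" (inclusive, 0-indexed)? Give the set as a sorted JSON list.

CNF form of G:
  S -> T0 A | T1 S | c
  A -> b | c
  T0 -> b
  T1 -> c

CYK fill (cells [i..j] with 1 ≤ i ≤ j ≤ 2 only):
  cell(1,1) c: {A,S,T1}  orig:{A,S}
  cell(2,2) c: {A,S,T1}  orig:{A,S}
  cell(1,2) cc: {S}

Original NTs in T[1,2] deriving "cc": ["S"]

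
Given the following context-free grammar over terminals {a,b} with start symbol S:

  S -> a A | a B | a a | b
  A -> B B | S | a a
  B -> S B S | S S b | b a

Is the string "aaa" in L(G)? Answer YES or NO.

CNF form of G:
  S -> T0 A | T0 B | T0 T0 | b
  A -> B B | T0 A | T0 B | T0 T0 | b
  B -> S X2 | S X3 | T1 T0
  T0 -> a
  T1 -> b
  X2 -> B S
  X3 -> S T1

CYK fill:
  [0..0]={T0}  "a"  orig:{}
  [1..1]={T0}  "a"  orig:{}
  [2..2]={T0}  "a"  orig:{}
  [0..1]={A,S}  "aa"
  [1..2]={A,S}  "aa"
  [0..2]={A,S}  "aaa"

S ∈ T[0,2] ⇒ YES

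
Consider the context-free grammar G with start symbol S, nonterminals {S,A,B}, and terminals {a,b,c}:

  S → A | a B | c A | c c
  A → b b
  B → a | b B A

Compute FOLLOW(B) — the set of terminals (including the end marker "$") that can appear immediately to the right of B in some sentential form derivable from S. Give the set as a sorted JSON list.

FIRST iteration:
iter 1:
  A via A→b b: +{b}
  B via B→a: +{a}
  B via B→b B A: +{b}
  S via S→A: +{b}
  S via S→a B: +{a}
  S via S→c A: +{c}
  FIRST(S)={a,b,c}  FIRST(A)={b}  FIRST(B)={a,b}
iter 2: — fixpoint
  FIRST(S)={a,b,c}  FIRST(A)={b}  FIRST(B)={a,b}

FOLLOW sets:
initialize: $ ∈ FOLLOW(S)
round 1:
  B→b B A: FOLLOW(B) ⊇ FIRST(A) = {b}; new: +{b}
  B→b B A: FOLLOW(A) ⊇ FOLLOW(B) ⊇ {b}; new: +{b}
  S→A: FOLLOW(A) ⊇ FOLLOW(S) ⊇ {$}; new: +{$}
  S→a B: FOLLOW(B) ⊇ FOLLOW(S) ⊇ {$}; new: +{$}
  S: {$}  A: {$,b}  B: {$,b}
round 2: (stable)
  S: {$}  A: {$,b}  B: {$,b}

FOLLOW(B) = ["$", "b"]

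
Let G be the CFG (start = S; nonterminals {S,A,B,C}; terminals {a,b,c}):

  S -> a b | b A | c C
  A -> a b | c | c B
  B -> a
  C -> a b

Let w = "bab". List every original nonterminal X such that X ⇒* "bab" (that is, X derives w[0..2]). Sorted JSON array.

Convert to CNF:
  S -> T0 T1 | T1 A | T2 C
  A -> T0 T1 | T2 B | c
  B -> a
  C -> T0 T1
  T0 -> a
  T1 -> b
  T2 -> c

Fill CYK table bottom-up — only the sub-triangle for w[0..2]:
  T[0,0] 'b' = {T1}  orig:{}
  T[1,1] 'a' = {B,T0}  orig:{B}
  T[2,2] 'b' = {T1}  orig:{}
  T[0,1] 'ba' = ∅
  T[1,2] 'ab' = {A,C,S}
  T[0,2] 'bab' = {S}

Original NTs in T[0,2] deriving "bab": ["S"]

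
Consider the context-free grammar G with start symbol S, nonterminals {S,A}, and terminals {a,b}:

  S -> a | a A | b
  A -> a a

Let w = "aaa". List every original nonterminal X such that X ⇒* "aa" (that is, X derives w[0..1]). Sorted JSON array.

Convert to CNF:
  S -> T0 A | a | b
  A -> T0 T0
  T0 -> a

Fill CYK table bottom-up (cells [i..j] with 0 ≤ i ≤ j ≤ 1 only):
  T[0,0] 'a' = {S,T0}  orig:{S}
  T[1,1] 'a' = {S,T0}  orig:{S}
  T[0,1] 'aa' = {A}

Original NTs in T[0,1] deriving "aa": ["A"]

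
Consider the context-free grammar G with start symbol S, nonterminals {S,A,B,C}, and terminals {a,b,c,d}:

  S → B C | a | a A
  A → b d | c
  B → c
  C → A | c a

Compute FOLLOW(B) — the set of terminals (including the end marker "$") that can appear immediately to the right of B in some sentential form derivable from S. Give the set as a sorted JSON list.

Compute FIRST by fixpoint:
pass 1:
  A via A→b d: +{b}
  A via A→c: +{c}
  B via B→c: +{c}
  C via C→A: +{b,c}
  S via S→B C: +{c}
  S via S→a: +{a}
  FIRST[S]={a,c}  FIRST[A]={b,c}  FIRST[B]={c}  FIRST[C]={b,c}
pass 2: — fixpoint
  FIRST[S]={a,c}  FIRST[A]={b,c}  FIRST[B]={c}  FIRST[C]={b,c}

FOLLOW iteration:
initialize: $ ∈ FOLLOW(S)
round 1:
  S→B C: FOLLOW(B) ⊇ FIRST(C) = {b,c}; new: +{b,c}
  S→B C: FOLLOW(C) ⊇ FOLLOW(S) ⊇ {$}; new: +{$}
  S→a A: FOLLOW(A) ⊇ FOLLOW(S) ⊇ {$}; new: +{$}
  FOLLOW[S]={$}  FOLLOW[A]={$}  FOLLOW[B]={b,c}  FOLLOW[C]={$}
round 2: done
  FOLLOW[S]={$}  FOLLOW[A]={$}  FOLLOW[B]={b,c}  FOLLOW[C]={$}

FOLLOW(B) = ["b", "c"]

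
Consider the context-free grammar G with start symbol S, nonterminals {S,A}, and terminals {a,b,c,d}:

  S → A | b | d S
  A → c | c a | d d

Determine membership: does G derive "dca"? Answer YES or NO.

Convert to CNF:
  S -> T0 T1 | T2 S | T2 T2 | b | c
  A -> T0 T1 | T2 T2 | c
  T0 -> c
  T1 -> a
  T2 -> d

Fill CYK table bottom-up:
  T[0,0] 'd' = {T2}  orig:{}
  T[1,1] 'c' = {A,S,T0}  orig:{A,S}
  T[2,2] 'a' = {T1}  orig:{}
  T[0,1] 'dc' = {S}
  T[1,2] 'ca' = {A,S}
  T[0,2] 'dca' = {S}

S ∈ T[0,2] ⇒ YES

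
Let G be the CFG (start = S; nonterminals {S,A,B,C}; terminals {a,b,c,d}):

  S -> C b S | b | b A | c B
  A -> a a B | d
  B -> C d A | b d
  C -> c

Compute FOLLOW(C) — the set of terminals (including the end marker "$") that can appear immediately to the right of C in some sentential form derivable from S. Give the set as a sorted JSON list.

Compute FIRST by fixpoint:
round 1:
  A via A→a a B: +{a}
  A via A→d: +{d}
  B via B→b d: +{b}
  C via C→c: +{c}
  S via S→C b S: +{c}
  S via S→b: +{b}
  FIRST[S]={b,c}  FIRST[A]={a,d}  FIRST[B]={b}  FIRST[C]={c}
round 2:
  B via B→C d A: +{c}
  FIRST[S]={b,c}  FIRST[A]={a,d}  FIRST[B]={b,c}  FIRST[C]={c}
round 3: (no change)
  FIRST[S]={b,c}  FIRST[A]={a,d}  FIRST[B]={b,c}  FIRST[C]={c}

Compute FOLLOW by fixpoint:
seed FOLLOW(S) with $
iter 1:
  B→C d A: FOLLOW(C) ⊇ FIRST(d) = {d}; new: +{d}
  S→C b S: FOLLOW(C) ⊇ FIRST(b) = {b}; new: +{b}
  S→b A: FOLLOW(A) ⊇ FOLLOW(S) ⊇ {$}; new: +{$}
  S→c B: FOLLOW(B) ⊇ FOLLOW(S) ⊇ {$}; new: +{$}
  FOLLOW(S)={$}  FOLLOW(A)={$}  FOLLOW(B)={$}  FOLLOW(C)={b,d}
iter 2: done
  FOLLOW(S)={$}  FOLLOW(A)={$}  FOLLOW(B)={$}  FOLLOW(C)={b,d}

FOLLOW(C) = ["b", "d"]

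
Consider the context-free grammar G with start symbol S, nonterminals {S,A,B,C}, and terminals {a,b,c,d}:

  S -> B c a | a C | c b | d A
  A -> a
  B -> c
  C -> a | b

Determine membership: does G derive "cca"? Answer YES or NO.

Convert to CNF:
  S -> B X4 | T0 T2 | T1 C | T3 A
  A -> a
  B -> c
  C -> a | b
  T0 -> c
  T1 -> a
  T2 -> b
  T3 -> d
  X4 -> T0 T1

CYK table (by increasing span):
  [0..0]={B,T0}  "c"  orig:{B}
  [1..1]={B,T0}  "c"  orig:{B}
  [2..2]={A,C,T1}  "a"  orig:{A,C}
  [0..1]=∅  "cc"
  [1..2]={X4}  "ca"  orig:{}
  [0..2]={S}  "cca"

S ∈ T[0,2] ⇒ YES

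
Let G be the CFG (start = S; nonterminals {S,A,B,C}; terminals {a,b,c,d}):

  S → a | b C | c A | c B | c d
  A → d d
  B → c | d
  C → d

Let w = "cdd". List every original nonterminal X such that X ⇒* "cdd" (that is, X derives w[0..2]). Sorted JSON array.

Convert to CNF:
  S -> T1 C | T2 A | T2 B | T2 T0 | a
  A -> T0 T0
  B -> c | d
  C -> d
  T0 -> d
  T1 -> b
  T2 -> c

CYK fill — only the sub-triangle for w[0..2]:
  [0..0]={B,T2}  "c"  orig:{B}
  [1..1]={B,C,T0}  "d"  orig:{B,C}
  [2..2]={B,C,T0}  "d"  orig:{B,C}
  [0..1]={S}  "cd"
  [1..2]={A}  "dd"
  [0..2]={S}  "cdd"

Original NTs in T[0,2] deriving "cdd": ["S"]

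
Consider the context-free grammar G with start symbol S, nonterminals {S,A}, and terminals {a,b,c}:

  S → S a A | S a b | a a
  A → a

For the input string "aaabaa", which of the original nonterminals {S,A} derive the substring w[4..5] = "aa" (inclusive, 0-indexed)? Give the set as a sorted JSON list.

Convert to CNF:
  S -> S X2 | S X3 | T0 T0
  A -> a
  T0 -> a
  T1 -> b
  X2 -> T0 A
  X3 -> T0 T1

CYK fill (cells [i..j] with 4 ≤ i ≤ j ≤ 5 only):
  [4..4]={A,T0}  "a"  orig:{A}
  [5..5]={A,T0}  "a"  orig:{A}
  [4..5]={S,X2}  "aa"  orig:{S}

Original NTs in T[4,5] deriving "aa": ["S"]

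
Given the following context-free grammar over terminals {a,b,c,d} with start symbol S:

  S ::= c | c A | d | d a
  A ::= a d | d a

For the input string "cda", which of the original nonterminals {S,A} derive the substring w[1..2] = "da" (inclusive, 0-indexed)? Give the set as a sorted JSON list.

CNF form of G:
  S -> T1 T0 | T2 A | c | d
  A -> T0 T1 | T1 T0
  T0 -> a
  T1 -> d
  T2 -> c

CYK table (by increasing span) — only the sub-triangle for w[1..2]:
  T[1,1] 'd' = {S,T1}  orig:{S}
  T[2,2] 'a' = {T0}  orig:{}
  T[1,2] 'da' = {A,S}

Original NTs in T[1,2] deriving "da": ["A", "S"]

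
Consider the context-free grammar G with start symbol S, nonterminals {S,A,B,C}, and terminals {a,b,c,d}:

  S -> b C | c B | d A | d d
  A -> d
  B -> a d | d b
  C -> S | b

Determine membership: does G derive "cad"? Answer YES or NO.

Convert to CNF:
  S -> T1 A | T1 T1 | T2 C | T3 B
  A -> d
  B -> T0 T1 | T1 T2
  C -> T1 A | T1 T1 | T2 C | T3 B | b
  T0 -> a
  T1 -> d
  T2 -> b
  T3 -> c

Fill CYK table bottom-up:
  T[0,0] 'c' = {T3}  orig:{}
  T[1,1] 'a' = {T0}  orig:{}
  T[2,2] 'd' = {A,T1}  orig:{A}
  T[0,1] 'ca' = ∅
  T[1,2] 'ad' = {B}
  T[0,2] 'cad' = {C,S}

S ∈ T[0,2] ⇒ YES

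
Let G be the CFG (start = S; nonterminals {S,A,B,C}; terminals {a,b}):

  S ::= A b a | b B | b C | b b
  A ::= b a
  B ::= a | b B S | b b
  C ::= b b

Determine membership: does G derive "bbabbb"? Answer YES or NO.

CNF form of G:
  S -> A X3 | T0 B | T0 C | T0 T0
  A -> T0 T1
  B -> T0 T0 | T0 X2 | a
  C -> T0 T0
  T0 -> b
  T1 -> a
  X2 -> B S
  X3 -> T0 T1

Fill CYK table bottom-up:
  T[0,0] 'b' = {T0}  orig:{}
  T[1,1] 'b' = {T0}  orig:{}
  T[2,2] 'a' = {B,T1}  orig:{B}
  T[3,3] 'b' = {T0}  orig:{}
  T[4,4] 'b' = {T0}  orig:{}
  T[5,5] 'b' = {T0}  orig:{}
  T[0,1] 'bb' = {B,C,S}
  T[1,2] 'ba' = {A,S,X3}  orig:{A,S}
  T[2,3] 'ab' = ∅
  T[3,4] 'bb' = {B,C,S}
  T[4,5] 'bb' = {B,C,S}
  T[0,2] 'bba' = ∅
  T[1,3] 'bab' = ∅
  T[2,4] 'abb' = {X2}  orig:{}
  T[3,5] 'bbb' = {S}
  T[0,3] 'bbab' = ∅
  T[1,4] 'babb' = {B}
  T[2,5] 'abbb' = {X2}  orig:{}
  T[0,4] 'bbabb' = {S}
  T[1,5] 'babbb' = {B}
  T[0,5] 'bbabbb' = {S}

S ∈ T[0,5] ⇒ YES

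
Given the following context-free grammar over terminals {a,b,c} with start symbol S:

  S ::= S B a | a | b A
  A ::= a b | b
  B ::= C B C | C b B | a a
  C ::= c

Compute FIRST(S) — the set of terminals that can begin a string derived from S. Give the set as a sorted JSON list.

FIRST iteration:
pass 1:
  A via A→a b: +{a}
  A via A→b: +{b}
  B via B→a a: +{a}
  C via C→c: +{c}
  S via S→a: +{a}
  S via S→b A: +{b}
  FIRST[S]={a,b}  FIRST[A]={a,b}  FIRST[B]={a}  FIRST[C]={c}
pass 2:
  B via B→C B C: +{c}
  FIRST[S]={a,b}  FIRST[A]={a,b}  FIRST[B]={a,c}  FIRST[C]={c}
pass 3: — fixpoint
  FIRST[S]={a,b}  FIRST[A]={a,b}  FIRST[B]={a,c}  FIRST[C]={c}

FIRST(S) = ["a", "b"]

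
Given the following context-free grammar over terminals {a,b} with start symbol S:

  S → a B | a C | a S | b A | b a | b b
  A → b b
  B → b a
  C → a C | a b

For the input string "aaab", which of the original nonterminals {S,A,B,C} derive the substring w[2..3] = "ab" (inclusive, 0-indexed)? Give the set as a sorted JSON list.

CNF form of G:
  S -> T0 A | T0 T0 | T0 T1 | T1 B | T1 C | T1 S
  A -> T0 T0
  B -> T0 T1
  C -> T1 C | T1 T0
  T0 -> b
  T1 -> a

CYK fill — only the sub-triangle for w[2..3]:
  T[2,2] 'a' = {T1}  orig:{}
  T[3,3] 'b' = {T0}  orig:{}
  T[2,3] 'ab' = {C}

Original NTs in T[2,3] deriving "ab": ["C"]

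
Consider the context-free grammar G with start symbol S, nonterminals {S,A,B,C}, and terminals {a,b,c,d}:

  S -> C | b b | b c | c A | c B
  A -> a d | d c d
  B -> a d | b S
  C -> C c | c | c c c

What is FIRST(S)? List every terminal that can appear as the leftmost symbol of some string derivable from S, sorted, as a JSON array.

Compute FIRST by fixpoint:
iter 1:
  A via A→a d: +{a}
  A via A→d c d: +{d}
  B via B→a d: +{a}
  B via B→b S: +{b}
  C via C→c: +{c}
  S via S→C: +{c}
  S via S→b b: +{b}
  FIRST(S)={b,c}  FIRST(A)={a,d}  FIRST(B)={a,b}  FIRST(C)={c}
iter 2: done
  FIRST(S)={b,c}  FIRST(A)={a,d}  FIRST(B)={a,b}  FIRST(C)={c}

FIRST(S) = ["b", "c"]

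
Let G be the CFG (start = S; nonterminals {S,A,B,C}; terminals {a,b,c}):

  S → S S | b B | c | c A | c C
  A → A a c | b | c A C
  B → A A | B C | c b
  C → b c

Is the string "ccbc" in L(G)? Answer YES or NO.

Convert to CNF:
  S -> S S | T1 A | T1 C | T2 B | c
  A -> A X3 | T1 X4 | b
  B -> A A | B C | T1 T2
  C -> T2 T1
  T0 -> a
  T1 -> c
  T2 -> b
  X3 -> T0 T1
  X4 -> A C

Fill CYK table bottom-up:
  [0..0]={S,T1}  "c"  orig:{S}
  [1..1]={S,T1}  "c"  orig:{S}
  [2..2]={A,T2}  "b"  orig:{A}
  [3..3]={S,T1}  "c"  orig:{S}
  [0..1]={S}  "cc"
  [1..2]={B,S}  "cb"
  [2..3]={C}  "bc"
  [0..2]={S}  "ccb"
  [1..3]={S}  "cbc"
  [0..3]={S}  "ccbc"

S ∈ T[0,3] ⇒ YES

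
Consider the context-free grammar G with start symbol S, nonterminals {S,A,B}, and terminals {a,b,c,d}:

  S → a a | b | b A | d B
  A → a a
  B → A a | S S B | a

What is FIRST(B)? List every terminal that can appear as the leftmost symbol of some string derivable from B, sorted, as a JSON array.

Compute FIRST by fixpoint:
round 1:
  A via A→a a: +{a}
  B via B→A a: +{a}
  S via S→a a: +{a}
  S via S→b: +{b}
  S via S→d B: +{d}
  FIRST(S)={a,b,d}  FIRST(A)={a}  FIRST(B)={a}
round 2:
  B via B→S S B: +{b,d}
  FIRST(S)={a,b,d}  FIRST(A)={a}  FIRST(B)={a,b,d}
round 3: (no change)
  FIRST(S)={a,b,d}  FIRST(A)={a}  FIRST(B)={a,b,d}

FIRST(B) = ["a", "b", "d"]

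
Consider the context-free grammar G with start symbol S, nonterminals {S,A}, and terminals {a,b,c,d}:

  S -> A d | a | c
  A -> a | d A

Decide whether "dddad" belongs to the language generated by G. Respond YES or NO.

CNF form of G:
  S -> A T0 | a | c
  A -> T0 A | a
  T0 -> d

CYK fill:
  cell(0,0) d: {T0}  orig:{}
  cell(1,1) d: {T0}  orig:{}
  cell(2,2) d: {T0}  orig:{}
  cell(3,3) a: {A,S}
  cell(4,4) d: {T0}  orig:{}
  cell(0,1) dd: ∅
  cell(1,2) dd: ∅
  cell(2,3) da: {A}
  cell(3,4) ad: {S}
  cell(0,2) ddd: ∅
  cell(1,3) dda: {A}
  cell(2,4) dad: {S}
  cell(0,3) ddda: {A}
  cell(1,4) ddad: {S}
  cell(0,4) dddad: {S}

S ∈ T[0,4] ⇒ YES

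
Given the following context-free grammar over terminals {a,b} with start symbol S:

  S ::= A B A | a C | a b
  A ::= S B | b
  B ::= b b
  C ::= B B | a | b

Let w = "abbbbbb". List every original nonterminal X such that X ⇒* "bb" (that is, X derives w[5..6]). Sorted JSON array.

CNF form of G:
  S -> A X2 | T1 C | T1 T0
  A -> S B | b
  B -> T0 T0
  C -> B B | a | b
  T0 -> b
  T1 -> a
  X2 -> B A

Fill CYK table bottom-up, restricted to cells inside w[5..6]:
  cell(5,5) b: {A,C,T0}  orig:{A,C}
  cell(6,6) b: {A,C,T0}  orig:{A,C}
  cell(5,6) bb: {B}

Original NTs in T[5,6] deriving "bb": ["B"]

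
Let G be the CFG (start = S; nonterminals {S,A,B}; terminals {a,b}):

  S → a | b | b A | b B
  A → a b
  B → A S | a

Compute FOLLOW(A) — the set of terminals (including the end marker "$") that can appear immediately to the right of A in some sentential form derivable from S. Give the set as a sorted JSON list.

Compute FIRST by fixpoint:
[1]
  A via A→a b: +{a}
  B via B→A S: +{a}
  S via S→a: +{a}
  S via S→b: +{b}
  FIRST(S)={a,b}  FIRST(A)={a}  FIRST(B)={a}
[2] (no change)
  FIRST(S)={a,b}  FIRST(A)={a}  FIRST(B)={a}

FOLLOW sets:
seed FOLLOW(S) with $
round 1:
  B→A S: FOLLOW(A) ⊇ FIRST(S) = {a,b}; new: +{a,b}
  S→b A: FOLLOW(A) ⊇ FOLLOW(S) ⊇ {$}; new: +{$}
  S→b B: FOLLOW(B) ⊇ FOLLOW(S) ⊇ {$}; new: +{$}
  FOLLOW[S]={$}  FOLLOW[A]={$,a,b}  FOLLOW[B]={$}
round 2: (stable)
  FOLLOW[S]={$}  FOLLOW[A]={$,a,b}  FOLLOW[B]={$}

FOLLOW(A) = ["$", "a", "b"]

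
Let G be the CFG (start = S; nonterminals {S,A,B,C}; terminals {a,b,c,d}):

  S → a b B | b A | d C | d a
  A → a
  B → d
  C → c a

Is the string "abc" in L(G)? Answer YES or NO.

CNF form of G:
  S -> T1 X4 | T2 A | T3 C | T3 T1
  A -> a
  B -> d
  C -> T0 T1
  T0 -> c
  T1 -> a
  T2 -> b
  T3 -> d
  X4 -> T2 B

CYK table (by increasing span):
  T[0,0] 'a' = {A,T1}  orig:{A}
  T[1,1] 'b' = {T2}  orig:{}
  T[2,2] 'c' = {T0}  orig:{}
  T[0,1] 'ab' = ∅
  T[1,2] 'bc' = ∅
  T[0,2] 'abc' = ∅

S ∉ T[0,2] ⇒ NO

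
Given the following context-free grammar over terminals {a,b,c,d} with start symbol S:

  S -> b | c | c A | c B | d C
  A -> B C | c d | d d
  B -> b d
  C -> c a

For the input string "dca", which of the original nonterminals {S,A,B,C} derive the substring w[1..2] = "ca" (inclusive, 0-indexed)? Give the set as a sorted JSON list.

CNF form of G:
  S -> T0 A | T0 B | T1 C | b | c
  A -> B C | T0 T1 | T1 T1
  B -> T2 T1
  C -> T0 T3
  T0 -> c
  T1 -> d
  T2 -> b
  T3 -> a

CYK fill, restricted to cells inside w[1..2]:
  cell(1,1) c: {S,T0}  orig:{S}
  cell(2,2) a: {T3}  orig:{}
  cell(1,2) ca: {C}

Original NTs in T[1,2] deriving "ca": ["C"]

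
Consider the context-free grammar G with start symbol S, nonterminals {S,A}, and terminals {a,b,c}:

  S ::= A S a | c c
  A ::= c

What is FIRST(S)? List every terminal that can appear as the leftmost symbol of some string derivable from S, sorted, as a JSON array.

FIRST iteration:
pass 1:
  A via A→c: +{c}
  S via S→A S a: +{c}
  FIRST(S)={c}  FIRST(A)={c}
pass 2: (stable)
  FIRST(S)={c}  FIRST(A)={c}

FIRST(S) = ["c"]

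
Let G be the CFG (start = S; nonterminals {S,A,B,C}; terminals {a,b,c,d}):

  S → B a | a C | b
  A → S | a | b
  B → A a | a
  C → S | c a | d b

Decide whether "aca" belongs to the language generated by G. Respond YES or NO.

Convert to CNF:
  S -> B T0 | T0 C | b
  A -> B T0 | T0 C | a | b
  B -> A T0 | a
  C -> B T0 | T0 C | T1 T0 | T2 T3 | b
  T0 -> a
  T1 -> c
  T2 -> d
  T3 -> b

Fill CYK table bottom-up:
  [0..0]={A,B,T0}  "a"  orig:{A,B}
  [1..1]={T1}  "c"  orig:{}
  [2..2]={A,B,T0}  "a"  orig:{A,B}
  [0..1]=∅  "ac"
  [1..2]={C}  "ca"
  [0..2]={A,C,S}  "aca"

S ∈ T[0,2] ⇒ YES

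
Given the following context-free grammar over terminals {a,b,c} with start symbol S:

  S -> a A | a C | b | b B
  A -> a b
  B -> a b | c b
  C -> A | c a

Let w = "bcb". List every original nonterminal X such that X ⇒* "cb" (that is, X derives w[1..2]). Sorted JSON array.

CNF form of G:
  S -> T0 A | T0 C | T1 B | b
  A -> T0 T1
  B -> T0 T1 | T2 T1
  C -> T0 T1 | T2 T0
  T0 -> a
  T1 -> b
  T2 -> c

Fill CYK table bottom-up, restricted to cells inside w[1..2]:
  [1..1]={T2}  "c"  orig:{}
  [2..2]={S,T1}  "b"  orig:{S}
  [1..2]={B}  "cb"

Original NTs in T[1,2] deriving "cb": ["B"]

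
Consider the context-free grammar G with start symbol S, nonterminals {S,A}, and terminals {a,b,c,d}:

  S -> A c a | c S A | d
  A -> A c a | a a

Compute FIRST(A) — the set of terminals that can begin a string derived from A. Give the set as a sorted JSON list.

FIRST iteration:
[1]
  A via A→a a: +{a}
  S via S→A c a: +{a}
  S via S→c S A: +{c}
  S via S→d: +{d}
  FIRST(S)={a,c,d}  FIRST(A)={a}
[2] (no change)
  FIRST(S)={a,c,d}  FIRST(A)={a}

FIRST(A) = ["a"]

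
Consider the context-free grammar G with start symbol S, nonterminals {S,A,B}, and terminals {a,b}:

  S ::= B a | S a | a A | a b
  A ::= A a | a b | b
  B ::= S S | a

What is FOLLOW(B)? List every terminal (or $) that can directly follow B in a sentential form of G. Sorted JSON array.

Compute FIRST by fixpoint:
iter 1:
  A via A→a b: +{a}
  A via A→b: +{b}
  B via B→a: +{a}
  S via S→B a: +{a}
  FIRST(S)={a}  FIRST(A)={a,b}  FIRST(B)={a}
iter 2: (no change)
  FIRST(S)={a}  FIRST(A)={a,b}  FIRST(B)={a}

Compute FOLLOW by fixpoint:
seed FOLLOW(S) with $
iter 1:
  A→A a: FOLLOW(A) ⊇ FIRST(a) = {a}; new: +{a}
  B→S S: FOLLOW(S) ⊇ FIRST(S) = {a}; new: +{a}
  S→B a: FOLLOW(B) ⊇ FIRST(a) = {a}; new: +{a}
  S→a A: FOLLOW(A) ⊇ FOLLOW(S) ⊇ {$,a}; new: +{$}
  FOLLOW(S)={$,a}  FOLLOW(A)={$,a}  FOLLOW(B)={a}
iter 2: (no change)
  FOLLOW(S)={$,a}  FOLLOW(A)={$,a}  FOLLOW(B)={a}

FOLLOW(B) = ["a"]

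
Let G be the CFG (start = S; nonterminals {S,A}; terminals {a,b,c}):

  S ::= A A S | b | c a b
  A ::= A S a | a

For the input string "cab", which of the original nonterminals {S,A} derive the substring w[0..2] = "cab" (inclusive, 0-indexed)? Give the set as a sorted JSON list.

CNF form of G:
  S -> A X4 | T1 X5 | b
  A -> A X3 | a
  T0 -> a
  T1 -> c
  T2 -> b
  X3 -> S T0
  X4 -> A S
  X5 -> T0 T2

Fill CYK table bottom-up (cells [i..j] with 0 ≤ i ≤ j ≤ 2 only):
  [0..0]={T1}  "c"  orig:{}
  [1..1]={A,T0}  "a"  orig:{A}
  [2..2]={S,T2}  "b"  orig:{S}
  [0..1]=∅  "ca"
  [1..2]={X4,X5}  "ab"  orig:{}
  [0..2]={S}  "cab"

Original NTs in T[0,2] deriving "cab": ["S"]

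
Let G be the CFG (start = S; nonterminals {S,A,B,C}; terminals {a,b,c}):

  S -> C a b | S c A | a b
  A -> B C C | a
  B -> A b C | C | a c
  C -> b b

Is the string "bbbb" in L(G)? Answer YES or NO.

Convert to CNF:
  S -> C X5 | S X6 | T1 T0
  A -> B X3 | a
  B -> A X4 | T0 T0 | T1 T2
  C -> T0 T0
  T0 -> b
  T1 -> a
  T2 -> c
  X3 -> C C
  X4 -> T0 C
  X5 -> T1 T0
  X6 -> T2 A

CYK fill:
  cell(0,0) b: {T0}  orig:{}
  cell(1,1) b: {T0}  orig:{}
  cell(2,2) b: {T0}  orig:{}
  cell(3,3) b: {T0}  orig:{}
  cell(0,1) bb: {B,C}
  cell(1,2) bb: {B,C}
  cell(2,3) bb: {B,C}
  cell(0,2) bbb: {X4}  orig:{}
  cell(1,3) bbb: {X4}  orig:{}
  cell(0,3) bbbb: {X3}  orig:{}

S ∉ T[0,3] ⇒ NO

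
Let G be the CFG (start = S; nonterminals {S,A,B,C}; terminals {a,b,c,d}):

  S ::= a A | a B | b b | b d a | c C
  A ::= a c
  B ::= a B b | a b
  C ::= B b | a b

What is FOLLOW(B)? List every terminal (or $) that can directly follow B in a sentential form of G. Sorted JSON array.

FIRST iteration:
iter 1:
  A via A→a c: +{a}
  B via B→a B b: +{a}
  C via C→B b: +{a}
  S via S→a A: +{a}
  S via S→b b: +{b}
  S via S→c C: +{c}
  FIRST[S]={a,b,c}  FIRST[A]={a}  FIRST[B]={a}  FIRST[C]={a}
iter 2: (no change)
  FIRST[S]={a,b,c}  FIRST[A]={a}  FIRST[B]={a}  FIRST[C]={a}

FOLLOW iteration:
FOLLOW(S) := {$}
pass 1:
  B→a B b: FOLLOW(B) ⊇ FIRST(b) = {b}; new: +{b}
  S→a A: FOLLOW(A) ⊇ FOLLOW(S) ⊇ {$}; new: +{$}
  S→a B: FOLLOW(B) ⊇ FOLLOW(S) ⊇ {$}; new: +{$}
  S→c C: FOLLOW(C) ⊇ FOLLOW(S) ⊇ {$}; new: +{$}
  FOLLOW[S]={$}  FOLLOW[A]={$}  FOLLOW[B]={$,b}  FOLLOW[C]={$}
pass 2: (no change)
  FOLLOW[S]={$}  FOLLOW[A]={$}  FOLLOW[B]={$,b}  FOLLOW[C]={$}

FOLLOW(B) = ["$", "b"]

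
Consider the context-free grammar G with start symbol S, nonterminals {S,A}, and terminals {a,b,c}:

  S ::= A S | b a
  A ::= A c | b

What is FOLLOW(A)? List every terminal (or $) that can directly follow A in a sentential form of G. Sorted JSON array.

FIRST sets, iterate to fixpoint:
[1]
  A via A→b: +{b}
  S via S→A S: +{b}
  FIRST[S]={b}  FIRST[A]={b}
[2] done
  FIRST[S]={b}  FIRST[A]={b}

FOLLOW iteration:
FOLLOW(S) := {$}
round 1:
  A→A c: FOLLOW(A) ⊇ FIRST(c) = {c}; new: +{c}
  S→A S: FOLLOW(A) ⊇ FIRST(S) = {b}; new: +{b}
  S: {$}  A: {b,c}
round 2: done
  S: {$}  A: {b,c}

FOLLOW(A) = ["b", "c"]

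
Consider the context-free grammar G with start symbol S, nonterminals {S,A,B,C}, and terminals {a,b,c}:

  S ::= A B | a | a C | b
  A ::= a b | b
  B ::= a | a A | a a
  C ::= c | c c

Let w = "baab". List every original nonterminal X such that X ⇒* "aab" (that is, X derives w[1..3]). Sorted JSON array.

Convert to CNF:
  S -> A B | T0 C | a | b
  A -> T0 T1 | b
  B -> T0 A | T0 T0 | a
  C -> T2 T2 | c
  T0 -> a
  T1 -> b
  T2 -> c

CYK table (by increasing span) (cells [i..j] with 1 ≤ i ≤ j ≤ 3 only):
  cell(1,1) a: {B,S,T0}  orig:{B,S}
  cell(2,2) a: {B,S,T0}  orig:{B,S}
  cell(3,3) b: {A,S,T1}  orig:{A,S}
  cell(1,2) aa: {B}
  cell(2,3) ab: {A,B}
  cell(1,3) aab: {B}

Original NTs in T[1,3] deriving "aab": ["B"]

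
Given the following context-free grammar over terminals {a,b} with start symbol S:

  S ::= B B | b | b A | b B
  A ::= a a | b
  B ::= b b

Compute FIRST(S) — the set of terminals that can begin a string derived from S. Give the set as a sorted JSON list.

Compute FIRST by fixpoint:
round 1:
  A via A→a a: +{a}
  A via A→b: +{b}
  B via B→b b: +{b}
  S via S→B B: +{b}
  S: {b}  A: {a,b}  B: {b}
round 2: done
  S: {b}  A: {a,b}  B: {b}

FIRST(S) = ["b"]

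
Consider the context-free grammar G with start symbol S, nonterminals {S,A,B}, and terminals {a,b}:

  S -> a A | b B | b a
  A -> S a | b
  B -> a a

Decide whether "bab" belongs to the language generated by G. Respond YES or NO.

Convert to CNF:
  S -> T0 A | T1 B | T1 T0
  A -> S T0 | b
  B -> T0 T0
  T0 -> a
  T1 -> b

Fill CYK table bottom-up:
  T[0,0] 'b' = {A,T1}  orig:{A}
  T[1,1] 'a' = {T0}  orig:{}
  T[2,2] 'b' = {A,T1}  orig:{A}
  T[0,1] 'ba' = {S}
  T[1,2] 'ab' = {S}
  T[0,2] 'bab' = ∅

S ∉ T[0,2] ⇒ NO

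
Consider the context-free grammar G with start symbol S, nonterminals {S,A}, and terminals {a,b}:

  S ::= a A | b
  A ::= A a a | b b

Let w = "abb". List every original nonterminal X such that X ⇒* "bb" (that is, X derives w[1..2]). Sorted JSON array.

Convert to CNF:
  S -> T0 A | b
  A -> A X2 | T1 T1
  T0 -> a
  T1 -> b
  X2 -> T0 T0

Fill CYK table bottom-up (cells [i..j] with 1 ≤ i ≤ j ≤ 2 only):
  [1..1]={S,T1}  "b"  orig:{S}
  [2..2]={S,T1}  "b"  orig:{S}
  [1..2]={A}  "bb"

Original NTs in T[1,2] deriving "bb": ["A"]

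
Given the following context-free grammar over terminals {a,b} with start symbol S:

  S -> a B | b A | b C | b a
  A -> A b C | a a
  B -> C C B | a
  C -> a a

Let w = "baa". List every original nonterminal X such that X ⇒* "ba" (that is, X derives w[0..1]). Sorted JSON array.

Convert to CNF:
  S -> T0 A | T0 C | T0 T1 | T1 B
  A -> A X2 | T1 T1
  B -> C X3 | a
  C -> T1 T1
  T0 -> b
  T1 -> a
  X2 -> T0 C
  X3 -> C B

CYK table (by increasing span) (cells [i..j] with 0 ≤ i ≤ j ≤ 1 only):
  [0..0]={T0}  "b"  orig:{}
  [1..1]={B,T1}  "a"  orig:{B}
  [0..1]={S}  "ba"

Original NTs in T[0,1] deriving "ba": ["S"]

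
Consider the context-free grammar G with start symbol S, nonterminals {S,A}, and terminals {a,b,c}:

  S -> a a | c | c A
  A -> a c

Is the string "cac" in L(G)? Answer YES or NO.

Convert to CNF:
  S -> T0 T0 | T1 A | c
  A -> T0 T1
  T0 -> a
  T1 -> c

Fill CYK table bottom-up:
  T[0,0] 'c' = {S,T1}  orig:{S}
  T[1,1] 'a' = {T0}  orig:{}
  T[2,2] 'c' = {S,T1}  orig:{S}
  T[0,1] 'ca' = ∅
  T[1,2] 'ac' = {A}
  T[0,2] 'cac' = {S}

S ∈ T[0,2] ⇒ YES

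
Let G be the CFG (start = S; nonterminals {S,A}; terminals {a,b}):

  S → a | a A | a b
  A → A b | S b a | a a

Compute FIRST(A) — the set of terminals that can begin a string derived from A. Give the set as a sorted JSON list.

FIRST iteration:
iter 1:
  A via A→a a: +{a}
  S via S→a: +{a}
  S: {a}  A: {a}
iter 2: (no change)
  S: {a}  A: {a}

FIRST(A) = ["a"]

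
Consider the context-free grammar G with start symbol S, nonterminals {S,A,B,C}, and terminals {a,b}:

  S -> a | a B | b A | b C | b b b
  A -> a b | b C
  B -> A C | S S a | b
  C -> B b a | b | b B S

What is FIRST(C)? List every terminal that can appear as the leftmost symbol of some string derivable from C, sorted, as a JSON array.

FIRST iteration:
pass 1:
  A via A→a b: +{a}
  A via A→b C: +{b}
  B via B→A C: +{a,b}
  C via C→B b a: +{a,b}
  S via S→a: +{a}
  S via S→b A: +{b}
  FIRST[S]={a,b}  FIRST[A]={a,b}  FIRST[B]={a,b}  FIRST[C]={a,b}
pass 2: (no change)
  FIRST[S]={a,b}  FIRST[A]={a,b}  FIRST[B]={a,b}  FIRST[C]={a,b}

FIRST(C) = ["a", "b"]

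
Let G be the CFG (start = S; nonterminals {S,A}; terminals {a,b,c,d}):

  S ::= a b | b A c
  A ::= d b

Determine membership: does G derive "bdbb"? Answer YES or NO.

CNF form of G:
  S -> T1 X4 | T2 T1
  A -> T0 T1
  T0 -> d
  T1 -> b
  T2 -> a
  T3 -> c
  X4 -> A T3

Fill CYK table bottom-up:
  [0..0]={T1}  "b"  orig:{}
  [1..1]={T0}  "d"  orig:{}
  [2..2]={T1}  "b"  orig:{}
  [3..3]={T1}  "b"  orig:{}
  [0..1]=∅  "bd"
  [1..2]={A}  "db"
  [2..3]=∅  "bb"
  [0..2]=∅  "bdb"
  [1..3]=∅  "dbb"
  [0..3]=∅  "bdbb"

S ∉ T[0,3] ⇒ NO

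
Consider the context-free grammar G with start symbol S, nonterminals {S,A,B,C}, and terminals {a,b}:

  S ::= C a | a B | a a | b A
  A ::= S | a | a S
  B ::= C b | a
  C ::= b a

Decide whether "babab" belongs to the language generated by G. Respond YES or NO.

Convert to CNF:
  S -> C T0 | T0 B | T0 T0 | T1 A
  A -> C T0 | T0 B | T0 S | T0 T0 | T1 A | a
  B -> C T1 | a
  C -> T1 T0
  T0 -> a
  T1 -> b

Fill CYK table bottom-up:
  [0..0]={T1}  "b"  orig:{}
  [1..1]={A,B,T0}  "a"  orig:{A,B}
  [2..2]={T1}  "b"  orig:{}
  [3..3]={A,B,T0}  "a"  orig:{A,B}
  [4..4]={T1}  "b"  orig:{}
  [0..1]={A,C,S}  "ba"
  [1..2]=∅  "ab"
  [2..3]={A,C,S}  "ba"
  [3..4]=∅  "ab"
  [0..2]={B}  "bab"
  [1..3]={A}  "aba"
  [2..4]={B}  "bab"
  [0..3]={A,S}  "baba"
  [1..4]={A,S}  "abab"
  [0..4]={A,S}  "babab"

S ∈ T[0,4] ⇒ YES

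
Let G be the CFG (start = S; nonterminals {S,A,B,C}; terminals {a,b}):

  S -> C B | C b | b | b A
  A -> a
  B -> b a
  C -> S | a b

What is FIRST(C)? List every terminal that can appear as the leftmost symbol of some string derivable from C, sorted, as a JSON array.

Compute FIRST by fixpoint:
[1]
  A via A→a: +{a}
  B via B→b a: +{b}
  C via C→a b: +{a}
  S via S→C B: +{a}
  S via S→b: +{b}
  FIRST[S]={a,b}  FIRST[A]={a}  FIRST[B]={b}  FIRST[C]={a}
[2]
  C via C→S: +{b}
  FIRST[S]={a,b}  FIRST[A]={a}  FIRST[B]={b}  FIRST[C]={a,b}
[3] done
  FIRST[S]={a,b}  FIRST[A]={a}  FIRST[B]={b}  FIRST[C]={a,b}

FIRST(C) = ["a", "b"]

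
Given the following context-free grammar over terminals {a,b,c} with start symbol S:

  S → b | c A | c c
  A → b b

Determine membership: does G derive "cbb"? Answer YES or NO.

CNF form of G:
  S -> T1 A | T1 T1 | b
  A -> T0 T0
  T0 -> b
  T1 -> c

Fill CYK table bottom-up:
  [0..0]={T1}  "c"  orig:{}
  [1..1]={S,T0}  "b"  orig:{S}
  [2..2]={S,T0}  "b"  orig:{S}
  [0..1]=∅  "cb"
  [1..2]={A}  "bb"
  [0..2]={S}  "cbb"

S ∈ T[0,2] ⇒ YES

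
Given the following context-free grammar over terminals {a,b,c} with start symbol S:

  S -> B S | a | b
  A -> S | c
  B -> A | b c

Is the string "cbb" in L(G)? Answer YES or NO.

CNF form of G:
  S -> B S | a | b
  A -> B S | a | b | c
  B -> B S | T0 T1 | a | b | c
  T0 -> b
  T1 -> c

CYK table (by increasing span):
  cell(0,0) c: {A,B,T1}  orig:{A,B}
  cell(1,1) b: {A,B,S,T0}  orig:{A,B,S}
  cell(2,2) b: {A,B,S,T0}  orig:{A,B,S}
  cell(0,1) cb: {A,B,S}
  cell(1,2) bb: {A,B,S}
  cell(0,2) cbb: {A,B,S}

S ∈ T[0,2] ⇒ YES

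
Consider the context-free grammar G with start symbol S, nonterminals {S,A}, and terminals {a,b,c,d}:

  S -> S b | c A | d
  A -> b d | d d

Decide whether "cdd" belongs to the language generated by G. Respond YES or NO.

CNF form of G:
  S -> S T0 | T2 A | d
  A -> T0 T1 | T1 T1
  T0 -> b
  T1 -> d
  T2 -> c

Fill CYK table bottom-up:
  T[0,0] 'c' = {T2}  orig:{}
  T[1,1] 'd' = {S,T1}  orig:{S}
  T[2,2] 'd' = {S,T1}  orig:{S}
  T[0,1] 'cd' = ∅
  T[1,2] 'dd' = {A}
  T[0,2] 'cdd' = {S}

S ∈ T[0,2] ⇒ YES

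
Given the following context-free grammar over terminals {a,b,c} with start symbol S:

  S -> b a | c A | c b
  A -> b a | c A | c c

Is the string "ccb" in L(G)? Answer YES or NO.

Convert to CNF:
  S -> T0 T1 | T2 A | T2 T0
  A -> T0 T1 | T2 A | T2 T2
  T0 -> b
  T1 -> a
  T2 -> c

CYK fill:
  cell(0,0) c: {T2}  orig:{}
  cell(1,1) c: {T2}  orig:{}
  cell(2,2) b: {T0}  orig:{}
  cell(0,1) cc: {A}
  cell(1,2) cb: {S}
  cell(0,2) ccb: ∅

S ∉ T[0,2] ⇒ NO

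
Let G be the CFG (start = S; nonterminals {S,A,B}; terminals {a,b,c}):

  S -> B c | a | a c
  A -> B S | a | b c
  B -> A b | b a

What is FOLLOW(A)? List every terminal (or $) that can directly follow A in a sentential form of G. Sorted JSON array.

Compute FIRST by fixpoint:
[1]
  A via A→a: +{a}
  A via A→b c: +{b}
  B via B→A b: +{a,b}
  S via S→B c: +{a,b}
  FIRST[S]={a,b}  FIRST[A]={a,b}  FIRST[B]={a,b}
[2] — fixpoint
  FIRST[S]={a,b}  FIRST[A]={a,b}  FIRST[B]={a,b}

Compute FOLLOW by fixpoint:
FOLLOW(S) := {$}
round 1:
  A→B S: FOLLOW(B) ⊇ FIRST(S) = {a,b}; new: +{a,b}
  B→A b: FOLLOW(A) ⊇ FIRST(b) = {b}; new: +{b}
  S→B c: FOLLOW(B) ⊇ FIRST(c) = {c}; new: +{c}
  FOLLOW[S]={$}  FOLLOW[A]={b}  FOLLOW[B]={a,b,c}
round 2:
  A→B S: FOLLOW(S) ⊇ FOLLOW(A) ⊇ {b}; new: +{b}
  FOLLOW[S]={$,b}  FOLLOW[A]={b}  FOLLOW[B]={a,b,c}
round 3: — fixpoint
  FOLLOW[S]={$,b}  FOLLOW[A]={b}  FOLLOW[B]={a,b,c}

FOLLOW(A) = ["b"]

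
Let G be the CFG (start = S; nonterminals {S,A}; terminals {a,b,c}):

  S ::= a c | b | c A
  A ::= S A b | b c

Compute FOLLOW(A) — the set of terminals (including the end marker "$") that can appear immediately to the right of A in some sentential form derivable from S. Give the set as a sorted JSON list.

FIRST sets, iterate to fixpoint:
iter 1:
  A via A→b c: +{b}
  S via S→a c: +{a}
  S via S→b: +{b}
  S via S→c A: +{c}
  S: {a,b,c}  A: {b}
iter 2:
  A via A→S A b: +{a,c}
  S: {a,b,c}  A: {a,b,c}
iter 3: done
  S: {a,b,c}  A: {a,b,c}

FOLLOW sets:
FOLLOW(S) := {$}
round 1:
  A→S A b: FOLLOW(S) ⊇ FIRST(A) = {a,b,c}; new: +{a,b,c}
  A→S A b: FOLLOW(A) ⊇ FIRST(b) = {b}; new: +{b}
  S→c A: FOLLOW(A) ⊇ FOLLOW(S) ⊇ {$,a,b,c}; new: +{$,a,c}
  FOLLOW(S)={$,a,b,c}  FOLLOW(A)={$,a,b,c}
round 2: — fixpoint
  FOLLOW(S)={$,a,b,c}  FOLLOW(A)={$,a,b,c}

FOLLOW(A) = ["$", "a", "b", "c"]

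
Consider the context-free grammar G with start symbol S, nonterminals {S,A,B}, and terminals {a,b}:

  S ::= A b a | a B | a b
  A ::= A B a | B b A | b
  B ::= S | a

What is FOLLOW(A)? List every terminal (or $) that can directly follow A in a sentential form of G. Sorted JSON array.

FIRST iteration:
iter 1:
  A via A→b: +{b}
  B via B→a: +{a}
  S via S→A b a: +{b}
  S via S→a B: +{a}
  FIRST(S)={a,b}  FIRST(A)={b}  FIRST(B)={a}
iter 2:
  A via A→B b A: +{a}
  B via B→S: +{b}
  FIRST(S)={a,b}  FIRST(A)={a,b}  FIRST(B)={a,b}
iter 3: (no change)
  FIRST(S)={a,b}  FIRST(A)={a,b}  FIRST(B)={a,b}

FOLLOW iteration:
seed FOLLOW(S) with $
pass 1:
  A→A B a: FOLLOW(A) ⊇ FIRST(B) = {a,b}; new: +{a,b}
  A→A B a: FOLLOW(B) ⊇ FIRST(a) = {a}; new: +{a}
  A→B b A: FOLLOW(B) ⊇ FIRST(b) = {b}; new: +{b}
  B→S: FOLLOW(S) ⊇ FOLLOW(B) ⊇ {a,b}; new: +{a,b}
  S→a B: FOLLOW(B) ⊇ FOLLOW(S) ⊇ {$,a,b}; new: +{$}
  FOLLOW[S]={$,a,b}  FOLLOW[A]={a,b}  FOLLOW[B]={$,a,b}
pass 2: — fixpoint
  FOLLOW[S]={$,a,b}  FOLLOW[A]={a,b}  FOLLOW[B]={$,a,b}

FOLLOW(A) = ["a", "b"]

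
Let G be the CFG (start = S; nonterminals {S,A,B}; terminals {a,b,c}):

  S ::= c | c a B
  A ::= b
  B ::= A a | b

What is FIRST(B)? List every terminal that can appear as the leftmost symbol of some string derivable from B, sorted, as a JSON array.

FIRST iteration:
round 1:
  A via A→b: +{b}
  B via B→A a: +{b}
  S via S→c: +{c}
  FIRST(S)={c}  FIRST(A)={b}  FIRST(B)={b}
round 2: — fixpoint
  FIRST(S)={c}  FIRST(A)={b}  FIRST(B)={b}

FIRST(B) = ["b"]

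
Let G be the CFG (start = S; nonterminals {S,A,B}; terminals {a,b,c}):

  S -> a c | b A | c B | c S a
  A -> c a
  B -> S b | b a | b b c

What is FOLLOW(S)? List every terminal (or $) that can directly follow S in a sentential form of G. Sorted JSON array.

FIRST sets, iterate to fixpoint:
round 1:
  A via A→c a: +{c}
  B via B→b a: +{b}
  S via S→a c: +{a}
  S via S→b A: +{b}
  S via S→c B: +{c}
  S: {a,b,c}  A: {c}  B: {b}
round 2:
  B via B→S b: +{a,c}
  S: {a,b,c}  A: {c}  B: {a,b,c}
round 3: (no change)
  S: {a,b,c}  A: {c}  B: {a,b,c}

FOLLOW sets:
seed FOLLOW(S) with $
iter 1:
  B→S b: FOLLOW(S) ⊇ FIRST(b) = {b}; new: +{b}
  S→b A: FOLLOW(A) ⊇ FOLLOW(S) ⊇ {$,b}; new: +{$,b}
  S→c B: FOLLOW(B) ⊇ FOLLOW(S) ⊇ {$,b}; new: +{$,b}
  S→c S a: FOLLOW(S) ⊇ FIRST(a) = {a}; new: +{a}
  FOLLOW(S)={$,a,b}  FOLLOW(A)={$,b}  FOLLOW(B)={$,b}
iter 2:
  S→b A: FOLLOW(A) ⊇ FOLLOW(S) ⊇ {$,a,b}; new: +{a}
  S→c B: FOLLOW(B) ⊇ FOLLOW(S) ⊇ {$,a,b}; new: +{a}
  FOLLOW(S)={$,a,b}  FOLLOW(A)={$,a,b}  FOLLOW(B)={$,a,b}
iter 3: (no change)
  FOLLOW(S)={$,a,b}  FOLLOW(A)={$,a,b}  FOLLOW(B)={$,a,b}

FOLLOW(S) = ["$", "a", "b"]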